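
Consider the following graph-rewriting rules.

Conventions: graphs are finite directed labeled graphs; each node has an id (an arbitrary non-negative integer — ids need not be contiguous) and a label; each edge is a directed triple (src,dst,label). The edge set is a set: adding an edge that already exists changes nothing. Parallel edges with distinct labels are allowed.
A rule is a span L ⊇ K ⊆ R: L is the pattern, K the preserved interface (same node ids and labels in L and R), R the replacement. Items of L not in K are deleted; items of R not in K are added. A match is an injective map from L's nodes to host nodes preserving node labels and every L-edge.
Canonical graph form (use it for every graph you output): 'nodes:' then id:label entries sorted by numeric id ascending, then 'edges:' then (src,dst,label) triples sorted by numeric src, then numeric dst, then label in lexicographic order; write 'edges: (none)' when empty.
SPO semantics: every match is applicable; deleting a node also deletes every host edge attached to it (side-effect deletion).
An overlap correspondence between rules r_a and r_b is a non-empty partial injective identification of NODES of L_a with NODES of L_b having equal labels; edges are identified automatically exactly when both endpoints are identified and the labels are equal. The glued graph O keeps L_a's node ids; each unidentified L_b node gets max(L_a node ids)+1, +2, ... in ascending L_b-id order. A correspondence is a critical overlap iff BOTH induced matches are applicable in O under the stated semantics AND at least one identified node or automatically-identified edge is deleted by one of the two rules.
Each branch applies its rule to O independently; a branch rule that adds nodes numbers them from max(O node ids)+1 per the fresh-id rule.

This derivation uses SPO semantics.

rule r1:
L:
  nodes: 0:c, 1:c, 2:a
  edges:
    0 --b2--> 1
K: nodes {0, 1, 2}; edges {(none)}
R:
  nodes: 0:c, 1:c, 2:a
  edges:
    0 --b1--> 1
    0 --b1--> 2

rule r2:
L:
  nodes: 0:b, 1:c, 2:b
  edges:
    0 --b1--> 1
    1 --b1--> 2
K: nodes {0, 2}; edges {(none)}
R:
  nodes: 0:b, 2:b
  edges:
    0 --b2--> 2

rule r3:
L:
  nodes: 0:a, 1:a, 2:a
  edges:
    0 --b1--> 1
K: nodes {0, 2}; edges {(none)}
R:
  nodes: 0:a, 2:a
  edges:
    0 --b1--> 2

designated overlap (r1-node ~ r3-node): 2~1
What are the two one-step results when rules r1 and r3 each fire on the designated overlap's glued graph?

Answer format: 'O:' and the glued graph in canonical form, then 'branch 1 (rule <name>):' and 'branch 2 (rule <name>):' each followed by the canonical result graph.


O:
nodes: 0:c, 1:c, 2:a, 3:a, 4:a
edges: (0,1,b2); (3,2,b1)
branch 1 (rule r1):
nodes: 0:c, 1:c, 2:a, 3:a, 4:a
edges: (0,1,b1); (0,2,b1); (3,2,b1)
branch 2 (rule r3):
nodes: 0:c, 1:c, 3:a, 4:a
edges: (0,1,b2); (3,4,b1)


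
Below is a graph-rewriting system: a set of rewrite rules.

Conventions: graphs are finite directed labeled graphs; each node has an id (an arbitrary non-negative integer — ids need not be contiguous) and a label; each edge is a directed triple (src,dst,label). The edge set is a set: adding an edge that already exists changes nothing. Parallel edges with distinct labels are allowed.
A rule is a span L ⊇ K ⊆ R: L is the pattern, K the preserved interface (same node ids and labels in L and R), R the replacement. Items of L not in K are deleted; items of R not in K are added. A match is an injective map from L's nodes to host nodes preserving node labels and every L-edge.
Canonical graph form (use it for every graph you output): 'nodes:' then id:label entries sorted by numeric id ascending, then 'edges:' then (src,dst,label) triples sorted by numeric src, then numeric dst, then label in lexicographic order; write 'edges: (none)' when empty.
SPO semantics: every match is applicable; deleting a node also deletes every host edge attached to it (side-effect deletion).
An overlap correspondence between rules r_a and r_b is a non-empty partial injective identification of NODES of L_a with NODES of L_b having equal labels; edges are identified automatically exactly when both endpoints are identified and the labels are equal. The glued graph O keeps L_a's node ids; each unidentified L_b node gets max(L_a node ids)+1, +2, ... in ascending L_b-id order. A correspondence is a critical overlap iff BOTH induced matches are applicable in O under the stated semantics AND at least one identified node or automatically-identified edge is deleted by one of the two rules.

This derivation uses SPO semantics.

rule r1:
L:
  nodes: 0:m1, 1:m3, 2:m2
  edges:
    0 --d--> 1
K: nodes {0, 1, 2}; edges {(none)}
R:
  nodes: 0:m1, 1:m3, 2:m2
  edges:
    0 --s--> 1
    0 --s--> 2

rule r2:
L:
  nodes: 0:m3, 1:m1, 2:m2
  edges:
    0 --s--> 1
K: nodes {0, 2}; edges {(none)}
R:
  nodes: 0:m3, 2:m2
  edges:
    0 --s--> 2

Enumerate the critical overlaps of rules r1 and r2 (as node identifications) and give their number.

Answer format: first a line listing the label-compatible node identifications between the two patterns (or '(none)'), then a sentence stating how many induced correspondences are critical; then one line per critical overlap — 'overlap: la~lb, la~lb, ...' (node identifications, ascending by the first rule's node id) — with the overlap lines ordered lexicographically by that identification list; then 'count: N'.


label-compatible node identifications between L(r1) and L(r2): 0~1, 1~0, 2~2
4 of the induced correspondences are critical overlaps of r1 and r2.
overlap: 0~1
overlap: 0~1, 1~0
overlap: 0~1, 1~0, 2~2
overlap: 0~1, 2~2
count: 4


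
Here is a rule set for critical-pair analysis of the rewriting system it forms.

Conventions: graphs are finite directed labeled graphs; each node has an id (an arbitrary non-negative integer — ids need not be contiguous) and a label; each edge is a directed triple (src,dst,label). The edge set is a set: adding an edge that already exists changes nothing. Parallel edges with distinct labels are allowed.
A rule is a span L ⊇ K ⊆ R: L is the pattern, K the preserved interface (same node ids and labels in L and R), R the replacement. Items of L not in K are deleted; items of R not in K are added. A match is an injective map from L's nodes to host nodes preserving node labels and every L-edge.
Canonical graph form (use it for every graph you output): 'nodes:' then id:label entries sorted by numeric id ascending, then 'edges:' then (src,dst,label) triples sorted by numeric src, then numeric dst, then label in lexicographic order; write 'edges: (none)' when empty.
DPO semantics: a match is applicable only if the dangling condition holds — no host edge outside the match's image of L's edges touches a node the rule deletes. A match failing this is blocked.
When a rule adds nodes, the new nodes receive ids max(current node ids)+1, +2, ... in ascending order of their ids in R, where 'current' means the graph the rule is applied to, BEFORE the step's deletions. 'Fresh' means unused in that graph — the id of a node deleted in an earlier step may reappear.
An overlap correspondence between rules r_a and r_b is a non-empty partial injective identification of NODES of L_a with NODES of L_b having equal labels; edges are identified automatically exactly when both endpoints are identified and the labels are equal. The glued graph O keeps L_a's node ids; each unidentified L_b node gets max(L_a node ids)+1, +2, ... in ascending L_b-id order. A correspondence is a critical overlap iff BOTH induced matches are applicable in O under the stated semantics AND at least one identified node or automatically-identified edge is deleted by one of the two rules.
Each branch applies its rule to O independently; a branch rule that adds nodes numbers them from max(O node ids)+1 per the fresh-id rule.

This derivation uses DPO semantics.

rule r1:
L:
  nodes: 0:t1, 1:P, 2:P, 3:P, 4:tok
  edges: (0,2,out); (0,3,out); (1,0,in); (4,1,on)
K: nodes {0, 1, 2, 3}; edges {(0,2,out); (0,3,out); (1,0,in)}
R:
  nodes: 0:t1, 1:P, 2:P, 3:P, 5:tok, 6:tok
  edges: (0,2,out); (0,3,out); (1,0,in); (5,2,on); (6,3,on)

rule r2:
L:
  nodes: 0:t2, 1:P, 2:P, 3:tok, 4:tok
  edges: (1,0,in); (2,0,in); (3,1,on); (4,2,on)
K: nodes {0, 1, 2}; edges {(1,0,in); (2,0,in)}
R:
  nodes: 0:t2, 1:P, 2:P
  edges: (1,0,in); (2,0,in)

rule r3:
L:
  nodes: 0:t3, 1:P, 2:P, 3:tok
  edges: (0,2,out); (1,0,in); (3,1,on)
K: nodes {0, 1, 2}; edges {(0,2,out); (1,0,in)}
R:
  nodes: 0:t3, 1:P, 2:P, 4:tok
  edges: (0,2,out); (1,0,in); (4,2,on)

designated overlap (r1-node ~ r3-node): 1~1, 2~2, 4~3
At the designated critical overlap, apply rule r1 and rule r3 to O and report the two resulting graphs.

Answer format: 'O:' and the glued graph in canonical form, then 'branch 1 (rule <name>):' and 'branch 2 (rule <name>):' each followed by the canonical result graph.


O:
nodes: 0:t1, 1:P, 2:P, 3:P, 4:tok, 5:t3
edges: (0,2,out); (0,3,out); (1,0,in); (1,5,in); (4,1,on); (5,2,out)
branch 1 (rule r1):
nodes: 0:t1, 1:P, 2:P, 3:P, 5:t3, 6:tok, 7:tok
edges: (0,2,out); (0,3,out); (1,0,in); (1,5,in); (5,2,out); (6,2,on); (7,3,on)
branch 2 (rule r3):
nodes: 0:t1, 1:P, 2:P, 3:P, 5:t3, 6:tok
edges: (0,2,out); (0,3,out); (1,0,in); (1,5,in); (5,2,out); (6,2,on)


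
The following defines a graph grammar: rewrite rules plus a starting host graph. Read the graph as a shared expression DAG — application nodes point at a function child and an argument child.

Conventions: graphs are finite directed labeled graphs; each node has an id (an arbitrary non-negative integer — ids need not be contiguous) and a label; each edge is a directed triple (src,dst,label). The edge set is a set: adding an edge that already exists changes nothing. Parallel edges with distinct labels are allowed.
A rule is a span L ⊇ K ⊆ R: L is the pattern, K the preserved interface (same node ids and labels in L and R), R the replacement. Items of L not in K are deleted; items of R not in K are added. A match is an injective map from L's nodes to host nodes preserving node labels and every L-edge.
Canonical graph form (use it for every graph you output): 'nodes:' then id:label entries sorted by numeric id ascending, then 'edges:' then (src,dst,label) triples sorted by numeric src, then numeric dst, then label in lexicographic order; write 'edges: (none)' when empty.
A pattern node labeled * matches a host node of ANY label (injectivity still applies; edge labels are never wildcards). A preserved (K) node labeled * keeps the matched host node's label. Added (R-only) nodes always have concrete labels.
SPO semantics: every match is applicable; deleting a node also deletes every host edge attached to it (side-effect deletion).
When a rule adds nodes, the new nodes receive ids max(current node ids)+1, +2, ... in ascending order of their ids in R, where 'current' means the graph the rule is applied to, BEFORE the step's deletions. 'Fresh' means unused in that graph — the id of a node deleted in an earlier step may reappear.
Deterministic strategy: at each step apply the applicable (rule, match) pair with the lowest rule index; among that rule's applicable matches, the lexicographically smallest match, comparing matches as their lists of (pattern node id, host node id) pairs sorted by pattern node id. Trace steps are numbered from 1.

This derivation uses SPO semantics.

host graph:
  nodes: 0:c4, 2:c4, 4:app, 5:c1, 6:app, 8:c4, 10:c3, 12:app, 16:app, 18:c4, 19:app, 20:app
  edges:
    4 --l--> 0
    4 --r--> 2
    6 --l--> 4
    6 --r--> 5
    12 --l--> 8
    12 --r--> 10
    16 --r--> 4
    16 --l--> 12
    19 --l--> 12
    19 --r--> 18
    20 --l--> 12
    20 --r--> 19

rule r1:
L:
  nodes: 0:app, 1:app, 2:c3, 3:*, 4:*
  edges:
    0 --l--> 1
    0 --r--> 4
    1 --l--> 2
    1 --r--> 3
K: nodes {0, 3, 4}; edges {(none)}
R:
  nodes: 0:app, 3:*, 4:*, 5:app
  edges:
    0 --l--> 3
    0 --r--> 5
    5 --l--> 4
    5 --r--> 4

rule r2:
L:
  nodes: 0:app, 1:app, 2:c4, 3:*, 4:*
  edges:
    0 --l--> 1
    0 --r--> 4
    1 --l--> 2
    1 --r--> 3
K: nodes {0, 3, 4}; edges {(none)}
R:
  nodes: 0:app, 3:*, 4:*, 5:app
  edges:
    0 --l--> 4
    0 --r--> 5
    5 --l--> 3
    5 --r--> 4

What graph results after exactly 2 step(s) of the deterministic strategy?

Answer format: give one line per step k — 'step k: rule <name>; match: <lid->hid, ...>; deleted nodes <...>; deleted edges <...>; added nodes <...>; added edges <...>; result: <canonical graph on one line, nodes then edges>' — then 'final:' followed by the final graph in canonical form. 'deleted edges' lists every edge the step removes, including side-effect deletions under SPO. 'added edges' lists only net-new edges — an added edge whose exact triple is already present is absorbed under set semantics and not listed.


step 1: rule r2; match: 0->6, 1->4, 2->0, 3->2, 4->5; deleted nodes 0, 4; deleted edges (4,0,l); (4,2,r); (6,4,l); (6,5,r); (16,4,r); added nodes 21; added edges (6,5,l); (6,21,r); (21,2,l); (21,5,r); result: nodes: 2:c4, 5:c1, 6:app, 8:c4, 10:c3, 12:app, 16:app, 18:c4, 19:app, 20:app, 21:app edges: (6,5,l); (6,21,r); (12,8,l); (12,10,r); (16,12,l); (19,12,l); (19,18,r); (20,12,l); (20,19,r); (21,2,l); (21,5,r)
step 2: rule r2; match: 0->19, 1->12, 2->8, 3->10, 4->18; deleted nodes 8, 12; deleted edges (12,8,l); (12,10,r); (16,12,l); (19,12,l); (19,18,r); (20,12,l); added nodes 22; added edges (19,18,l); (19,22,r); (22,10,l); (22,18,r); result: nodes: 2:c4, 5:c1, 6:app, 10:c3, 16:app, 18:c4, 19:app, 20:app, 21:app, 22:app edges: (6,5,l); (6,21,r); (19,18,l); (19,22,r); (20,19,r); (21,2,l); (21,5,r); (22,10,l); (22,18,r)
final:
nodes: 2:c4, 5:c1, 6:app, 10:c3, 16:app, 18:c4, 19:app, 20:app, 21:app, 22:app
edges: (6,5,l); (6,21,r); (19,18,l); (19,22,r); (20,19,r); (21,2,l); (21,5,r); (22,10,l); (22,18,r)


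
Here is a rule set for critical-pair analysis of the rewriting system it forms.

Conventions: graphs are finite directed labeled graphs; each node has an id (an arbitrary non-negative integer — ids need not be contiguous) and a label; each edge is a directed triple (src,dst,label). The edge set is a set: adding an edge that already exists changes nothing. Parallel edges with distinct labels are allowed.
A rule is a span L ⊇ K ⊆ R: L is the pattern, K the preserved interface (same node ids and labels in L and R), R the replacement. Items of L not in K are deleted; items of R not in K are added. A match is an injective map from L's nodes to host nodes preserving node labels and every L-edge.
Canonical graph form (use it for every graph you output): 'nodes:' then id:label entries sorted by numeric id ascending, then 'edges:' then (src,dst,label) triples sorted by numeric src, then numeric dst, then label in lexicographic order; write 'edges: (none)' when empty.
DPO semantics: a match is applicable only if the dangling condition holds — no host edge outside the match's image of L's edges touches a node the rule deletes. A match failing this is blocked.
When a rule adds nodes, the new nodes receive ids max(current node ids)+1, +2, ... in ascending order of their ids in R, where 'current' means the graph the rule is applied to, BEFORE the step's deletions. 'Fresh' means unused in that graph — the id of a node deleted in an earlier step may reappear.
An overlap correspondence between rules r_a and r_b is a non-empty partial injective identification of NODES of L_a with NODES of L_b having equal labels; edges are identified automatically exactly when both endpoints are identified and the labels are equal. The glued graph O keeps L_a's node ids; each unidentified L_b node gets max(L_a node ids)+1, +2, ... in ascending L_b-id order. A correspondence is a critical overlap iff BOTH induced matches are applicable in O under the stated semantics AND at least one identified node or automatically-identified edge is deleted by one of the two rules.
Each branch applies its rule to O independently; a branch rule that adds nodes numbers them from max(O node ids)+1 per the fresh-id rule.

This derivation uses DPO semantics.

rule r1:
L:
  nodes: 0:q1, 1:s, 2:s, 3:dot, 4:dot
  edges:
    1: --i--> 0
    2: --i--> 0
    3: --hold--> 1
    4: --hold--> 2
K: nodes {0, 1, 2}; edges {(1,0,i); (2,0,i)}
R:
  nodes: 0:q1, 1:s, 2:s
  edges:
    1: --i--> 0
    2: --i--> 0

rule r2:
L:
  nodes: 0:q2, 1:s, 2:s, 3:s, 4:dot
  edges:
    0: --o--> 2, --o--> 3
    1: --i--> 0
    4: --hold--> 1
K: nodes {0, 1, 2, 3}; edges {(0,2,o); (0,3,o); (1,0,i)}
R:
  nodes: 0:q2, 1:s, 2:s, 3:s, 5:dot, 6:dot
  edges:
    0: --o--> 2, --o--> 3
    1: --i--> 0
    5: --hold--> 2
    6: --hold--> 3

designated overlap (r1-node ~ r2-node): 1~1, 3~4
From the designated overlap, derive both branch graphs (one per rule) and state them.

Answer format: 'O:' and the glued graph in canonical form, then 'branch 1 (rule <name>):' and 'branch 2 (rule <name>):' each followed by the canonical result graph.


O:
nodes: 0:q1, 1:s, 2:s, 3:dot, 4:dot, 5:q2, 6:s, 7:s
edges: (1,0,i); (1,5,i); (2,0,i); (3,1,hold); (4,2,hold); (5,6,o); (5,7,o)
branch 1 (rule r1):
nodes: 0:q1, 1:s, 2:s, 5:q2, 6:s, 7:s
edges: (1,0,i); (1,5,i); (2,0,i); (5,6,o); (5,7,o)
branch 2 (rule r2):
nodes: 0:q1, 1:s, 2:s, 4:dot, 5:q2, 6:s, 7:s, 8:dot, 9:dot
edges: (1,0,i); (1,5,i); (2,0,i); (4,2,hold); (5,6,o); (5,7,o); (8,6,hold); (9,7,hold)


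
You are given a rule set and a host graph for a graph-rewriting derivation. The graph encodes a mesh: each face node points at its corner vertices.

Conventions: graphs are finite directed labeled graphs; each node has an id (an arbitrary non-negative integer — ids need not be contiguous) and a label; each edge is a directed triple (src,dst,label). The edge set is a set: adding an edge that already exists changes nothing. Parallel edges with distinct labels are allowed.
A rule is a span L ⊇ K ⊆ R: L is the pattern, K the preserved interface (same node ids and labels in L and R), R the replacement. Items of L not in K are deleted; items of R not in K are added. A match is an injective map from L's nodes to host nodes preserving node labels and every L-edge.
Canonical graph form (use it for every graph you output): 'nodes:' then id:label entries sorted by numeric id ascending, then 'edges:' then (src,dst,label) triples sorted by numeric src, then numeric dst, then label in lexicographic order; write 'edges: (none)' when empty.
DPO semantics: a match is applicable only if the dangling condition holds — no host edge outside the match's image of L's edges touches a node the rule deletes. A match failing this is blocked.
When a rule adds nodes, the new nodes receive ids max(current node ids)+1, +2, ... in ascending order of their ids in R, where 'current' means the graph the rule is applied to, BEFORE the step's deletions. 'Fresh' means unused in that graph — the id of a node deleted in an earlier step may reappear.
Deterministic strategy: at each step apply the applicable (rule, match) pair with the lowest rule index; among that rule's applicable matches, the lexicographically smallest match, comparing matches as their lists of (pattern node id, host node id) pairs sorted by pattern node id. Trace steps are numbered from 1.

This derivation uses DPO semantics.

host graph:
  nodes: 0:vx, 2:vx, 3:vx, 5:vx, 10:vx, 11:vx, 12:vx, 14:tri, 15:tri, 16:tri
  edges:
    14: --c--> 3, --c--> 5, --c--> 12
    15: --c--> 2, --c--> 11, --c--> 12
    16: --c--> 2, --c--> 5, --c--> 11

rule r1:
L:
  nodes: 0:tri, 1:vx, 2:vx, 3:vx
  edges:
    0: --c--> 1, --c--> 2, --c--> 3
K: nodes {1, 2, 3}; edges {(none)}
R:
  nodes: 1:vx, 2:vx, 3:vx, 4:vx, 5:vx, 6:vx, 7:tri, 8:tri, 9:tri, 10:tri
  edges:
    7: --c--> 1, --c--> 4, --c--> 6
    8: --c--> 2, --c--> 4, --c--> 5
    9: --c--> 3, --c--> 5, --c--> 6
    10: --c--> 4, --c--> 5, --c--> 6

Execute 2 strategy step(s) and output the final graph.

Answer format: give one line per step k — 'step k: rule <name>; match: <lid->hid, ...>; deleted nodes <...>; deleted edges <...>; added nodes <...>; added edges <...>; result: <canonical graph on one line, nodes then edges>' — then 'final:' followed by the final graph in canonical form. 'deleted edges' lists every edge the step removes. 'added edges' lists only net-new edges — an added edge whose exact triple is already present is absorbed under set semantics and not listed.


step 1: rule r1; match: 0->14, 1->3, 2->5, 3->12; deleted nodes 14; deleted edges (14,3,c); (14,5,c); (14,12,c); added nodes 17, 18, 19, 20, 21, 22, 23; added edges (20,3,c); (20,17,c); (20,19,c); (21,5,c); (21,17,c); (21,18,c); (22,12,c); (22,18,c); (22,19,c); (23,17,c); (23,18,c); (23,19,c); result: nodes: 0:vx, 2:vx, 3:vx, 5:vx, 10:vx, 11:vx, 12:vx, 15:tri, 16:tri, 17:vx, 18:vx, 19:vx, 20:tri, 21:tri, 22:tri, 23:tri edges: (15,2,c); (15,11,c); (15,12,c); (16,2,c); (16,5,c); (16,11,c); (20,3,c); (20,17,c); (20,19,c); (21,5,c); (21,17,c); (21,18,c); (22,12,c); (22,18,c); (22,19,c); (23,17,c); (23,18,c); (23,19,c)
step 2: rule r1; match: 0->15, 1->2, 2->11, 3->12; deleted nodes 15; deleted edges (15,2,c); (15,11,c); (15,12,c); added nodes 24, 25, 26, 27, 28, 29, 30; added edges (27,2,c); (27,24,c); (27,26,c); (28,11,c); (28,24,c); (28,25,c); (29,12,c); (29,25,c); (29,26,c); (30,24,c); (30,25,c); (30,26,c); result: nodes: 0:vx, 2:vx, 3:vx, 5:vx, 10:vx, 11:vx, 12:vx, 16:tri, 17:vx, 18:vx, 19:vx, 20:tri, 21:tri, 22:tri, 23:tri, 24:vx, 25:vx, 26:vx, 27:tri, 28:tri, 29:tri, 30:tri edges: (16,2,c); (16,5,c); (16,11,c); (20,3,c); (20,17,c); (20,19,c); (21,5,c); (21,17,c); (21,18,c); (22,12,c); (22,18,c); (22,19,c); (23,17,c); (23,18,c); (23,19,c); (27,2,c); (27,24,c); (27,26,c); (28,11,c); (28,24,c); (28,25,c); (29,12,c); (29,25,c); (29,26,c); (30,24,c); (30,25,c); (30,26,c)
final:
nodes: 0:vx, 2:vx, 3:vx, 5:vx, 10:vx, 11:vx, 12:vx, 16:tri, 17:vx, 18:vx, 19:vx, 20:tri, 21:tri, 22:tri, 23:tri, 24:vx, 25:vx, 26:vx, 27:tri, 28:tri, 29:tri, 30:tri
edges: (16,2,c); (16,5,c); (16,11,c); (20,3,c); (20,17,c); (20,19,c); (21,5,c); (21,17,c); (21,18,c); (22,12,c); (22,18,c); (22,19,c); (23,17,c); (23,18,c); (23,19,c); (27,2,c); (27,24,c); (27,26,c); (28,11,c); (28,24,c); (28,25,c); (29,12,c); (29,25,c); (29,26,c); (30,24,c); (30,25,c); (30,26,c)


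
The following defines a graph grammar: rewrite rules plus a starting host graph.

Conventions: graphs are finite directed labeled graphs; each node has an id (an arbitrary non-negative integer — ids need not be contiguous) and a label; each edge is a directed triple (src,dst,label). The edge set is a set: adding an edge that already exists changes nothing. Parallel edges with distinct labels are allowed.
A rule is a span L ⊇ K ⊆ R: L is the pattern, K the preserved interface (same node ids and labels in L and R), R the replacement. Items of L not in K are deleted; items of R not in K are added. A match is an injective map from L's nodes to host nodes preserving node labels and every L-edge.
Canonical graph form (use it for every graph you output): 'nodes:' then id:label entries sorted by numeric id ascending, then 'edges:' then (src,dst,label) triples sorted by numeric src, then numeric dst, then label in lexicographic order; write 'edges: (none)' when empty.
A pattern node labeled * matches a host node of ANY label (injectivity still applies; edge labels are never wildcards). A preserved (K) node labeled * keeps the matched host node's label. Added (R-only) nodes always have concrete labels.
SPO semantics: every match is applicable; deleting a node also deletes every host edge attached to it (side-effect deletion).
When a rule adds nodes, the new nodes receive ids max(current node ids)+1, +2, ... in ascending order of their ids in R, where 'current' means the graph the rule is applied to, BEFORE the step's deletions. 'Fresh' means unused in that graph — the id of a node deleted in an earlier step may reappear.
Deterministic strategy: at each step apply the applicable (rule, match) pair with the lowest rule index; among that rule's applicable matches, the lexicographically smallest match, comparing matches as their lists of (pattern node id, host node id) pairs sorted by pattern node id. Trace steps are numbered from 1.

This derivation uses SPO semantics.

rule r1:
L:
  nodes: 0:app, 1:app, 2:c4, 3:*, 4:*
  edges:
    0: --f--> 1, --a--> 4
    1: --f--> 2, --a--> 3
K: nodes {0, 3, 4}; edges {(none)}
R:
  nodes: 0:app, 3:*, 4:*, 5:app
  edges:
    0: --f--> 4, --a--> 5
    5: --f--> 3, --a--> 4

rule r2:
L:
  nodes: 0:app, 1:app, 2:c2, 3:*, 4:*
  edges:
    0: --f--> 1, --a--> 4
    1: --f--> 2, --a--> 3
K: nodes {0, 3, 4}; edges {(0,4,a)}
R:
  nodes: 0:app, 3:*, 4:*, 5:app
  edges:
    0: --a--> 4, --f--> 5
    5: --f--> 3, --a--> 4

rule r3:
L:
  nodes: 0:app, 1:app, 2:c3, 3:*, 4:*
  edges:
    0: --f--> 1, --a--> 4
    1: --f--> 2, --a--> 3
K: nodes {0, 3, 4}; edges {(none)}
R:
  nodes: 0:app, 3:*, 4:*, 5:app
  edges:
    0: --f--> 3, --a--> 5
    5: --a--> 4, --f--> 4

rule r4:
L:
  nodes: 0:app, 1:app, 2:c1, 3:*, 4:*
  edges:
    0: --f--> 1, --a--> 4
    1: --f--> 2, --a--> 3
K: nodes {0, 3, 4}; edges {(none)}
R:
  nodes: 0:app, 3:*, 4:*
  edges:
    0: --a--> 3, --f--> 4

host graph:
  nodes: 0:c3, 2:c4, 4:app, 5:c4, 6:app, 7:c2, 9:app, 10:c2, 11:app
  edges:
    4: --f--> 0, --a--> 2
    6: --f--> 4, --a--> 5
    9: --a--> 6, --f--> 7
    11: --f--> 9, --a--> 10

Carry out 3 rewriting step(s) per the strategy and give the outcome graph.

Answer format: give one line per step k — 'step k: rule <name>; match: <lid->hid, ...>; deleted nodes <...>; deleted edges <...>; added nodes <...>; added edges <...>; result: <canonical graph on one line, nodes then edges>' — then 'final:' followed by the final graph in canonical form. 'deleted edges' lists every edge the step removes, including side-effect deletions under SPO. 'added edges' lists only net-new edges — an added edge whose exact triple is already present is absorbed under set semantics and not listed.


step 1: rule r2; match: 0->11, 1->9, 2->7, 3->6, 4->10; deleted nodes 7, 9; deleted edges (9,6,a); (9,7,f); (11,9,f); added nodes 12; added edges (11,12,f); (12,6,f); (12,10,a); result: nodes: 0:c3, 2:c4, 4:app, 5:c4, 6:app, 10:c2, 11:app, 12:app edges: (4,0,f); (4,2,a); (6,4,f); (6,5,a); (11,10,a); (11,12,f); (12,6,f); (12,10,a)
step 2: rule r3; match: 0->6, 1->4, 2->0, 3->2, 4->5; deleted nodes 0, 4; deleted edges (4,0,f); (4,2,a); (6,4,f); (6,5,a); added nodes 13; added edges (6,2,f); (6,13,a); (13,5,a); (13,5,f); result: nodes: 2:c4, 5:c4, 6:app, 10:c2, 11:app, 12:app, 13:app edges: (6,2,f); (6,13,a); (11,10,a); (11,12,f); (12,6,f); (12,10,a); (13,5,a); (13,5,f)
step 3: rule r1; match: 0->12, 1->6, 2->2, 3->13, 4->10; deleted nodes 2, 6; deleted edges (6,2,f); (6,13,a); (12,6,f); (12,10,a); added nodes 14; added edges (12,10,f); (12,14,a); (14,10,a); (14,13,f); result: nodes: 5:c4, 10:c2, 11:app, 12:app, 13:app, 14:app edges: (11,10,a); (11,12,f); (12,10,f); (12,14,a); (13,5,a); (13,5,f); (14,10,a); (14,13,f)
final:
nodes: 5:c4, 10:c2, 11:app, 12:app, 13:app, 14:app
edges: (11,10,a); (11,12,f); (12,10,f); (12,14,a); (13,5,a); (13,5,f); (14,10,a); (14,13,f)


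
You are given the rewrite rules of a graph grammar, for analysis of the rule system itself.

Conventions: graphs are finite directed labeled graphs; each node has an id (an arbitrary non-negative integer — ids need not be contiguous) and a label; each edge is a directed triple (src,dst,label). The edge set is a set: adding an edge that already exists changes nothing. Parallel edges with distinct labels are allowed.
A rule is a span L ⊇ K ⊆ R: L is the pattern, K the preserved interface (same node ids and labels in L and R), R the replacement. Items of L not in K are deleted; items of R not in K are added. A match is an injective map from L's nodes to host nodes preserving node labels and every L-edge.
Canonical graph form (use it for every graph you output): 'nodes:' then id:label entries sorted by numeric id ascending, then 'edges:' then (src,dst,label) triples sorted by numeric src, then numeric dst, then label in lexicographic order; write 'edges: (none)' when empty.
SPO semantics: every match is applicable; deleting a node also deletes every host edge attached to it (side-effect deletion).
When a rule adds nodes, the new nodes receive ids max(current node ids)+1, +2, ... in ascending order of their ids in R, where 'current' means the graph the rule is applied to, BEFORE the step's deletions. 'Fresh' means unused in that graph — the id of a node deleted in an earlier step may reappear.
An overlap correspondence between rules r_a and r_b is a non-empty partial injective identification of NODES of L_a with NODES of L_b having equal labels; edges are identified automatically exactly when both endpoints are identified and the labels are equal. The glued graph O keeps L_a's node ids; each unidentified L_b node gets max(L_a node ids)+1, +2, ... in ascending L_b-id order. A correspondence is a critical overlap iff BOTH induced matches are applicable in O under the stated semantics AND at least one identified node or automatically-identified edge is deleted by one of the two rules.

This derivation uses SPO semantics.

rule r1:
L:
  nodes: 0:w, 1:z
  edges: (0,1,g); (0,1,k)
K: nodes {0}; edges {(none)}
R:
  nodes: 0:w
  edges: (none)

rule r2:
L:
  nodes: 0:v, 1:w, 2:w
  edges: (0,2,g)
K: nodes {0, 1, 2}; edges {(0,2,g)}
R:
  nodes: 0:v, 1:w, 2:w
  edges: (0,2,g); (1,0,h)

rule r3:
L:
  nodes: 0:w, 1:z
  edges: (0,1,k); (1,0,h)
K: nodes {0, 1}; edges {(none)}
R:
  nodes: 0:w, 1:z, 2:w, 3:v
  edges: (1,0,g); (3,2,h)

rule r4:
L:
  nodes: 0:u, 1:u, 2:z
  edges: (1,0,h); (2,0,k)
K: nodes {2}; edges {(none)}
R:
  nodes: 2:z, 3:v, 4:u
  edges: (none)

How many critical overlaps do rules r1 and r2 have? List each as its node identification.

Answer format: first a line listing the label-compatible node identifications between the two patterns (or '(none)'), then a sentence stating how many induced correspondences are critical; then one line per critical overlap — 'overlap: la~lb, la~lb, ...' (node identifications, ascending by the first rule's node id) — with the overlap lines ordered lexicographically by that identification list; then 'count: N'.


label-compatible node identifications between L(r1) and L(r2): 0~1, 0~2
0 of the induced correspondences are critical overlaps of r1 and r2.
count: 0


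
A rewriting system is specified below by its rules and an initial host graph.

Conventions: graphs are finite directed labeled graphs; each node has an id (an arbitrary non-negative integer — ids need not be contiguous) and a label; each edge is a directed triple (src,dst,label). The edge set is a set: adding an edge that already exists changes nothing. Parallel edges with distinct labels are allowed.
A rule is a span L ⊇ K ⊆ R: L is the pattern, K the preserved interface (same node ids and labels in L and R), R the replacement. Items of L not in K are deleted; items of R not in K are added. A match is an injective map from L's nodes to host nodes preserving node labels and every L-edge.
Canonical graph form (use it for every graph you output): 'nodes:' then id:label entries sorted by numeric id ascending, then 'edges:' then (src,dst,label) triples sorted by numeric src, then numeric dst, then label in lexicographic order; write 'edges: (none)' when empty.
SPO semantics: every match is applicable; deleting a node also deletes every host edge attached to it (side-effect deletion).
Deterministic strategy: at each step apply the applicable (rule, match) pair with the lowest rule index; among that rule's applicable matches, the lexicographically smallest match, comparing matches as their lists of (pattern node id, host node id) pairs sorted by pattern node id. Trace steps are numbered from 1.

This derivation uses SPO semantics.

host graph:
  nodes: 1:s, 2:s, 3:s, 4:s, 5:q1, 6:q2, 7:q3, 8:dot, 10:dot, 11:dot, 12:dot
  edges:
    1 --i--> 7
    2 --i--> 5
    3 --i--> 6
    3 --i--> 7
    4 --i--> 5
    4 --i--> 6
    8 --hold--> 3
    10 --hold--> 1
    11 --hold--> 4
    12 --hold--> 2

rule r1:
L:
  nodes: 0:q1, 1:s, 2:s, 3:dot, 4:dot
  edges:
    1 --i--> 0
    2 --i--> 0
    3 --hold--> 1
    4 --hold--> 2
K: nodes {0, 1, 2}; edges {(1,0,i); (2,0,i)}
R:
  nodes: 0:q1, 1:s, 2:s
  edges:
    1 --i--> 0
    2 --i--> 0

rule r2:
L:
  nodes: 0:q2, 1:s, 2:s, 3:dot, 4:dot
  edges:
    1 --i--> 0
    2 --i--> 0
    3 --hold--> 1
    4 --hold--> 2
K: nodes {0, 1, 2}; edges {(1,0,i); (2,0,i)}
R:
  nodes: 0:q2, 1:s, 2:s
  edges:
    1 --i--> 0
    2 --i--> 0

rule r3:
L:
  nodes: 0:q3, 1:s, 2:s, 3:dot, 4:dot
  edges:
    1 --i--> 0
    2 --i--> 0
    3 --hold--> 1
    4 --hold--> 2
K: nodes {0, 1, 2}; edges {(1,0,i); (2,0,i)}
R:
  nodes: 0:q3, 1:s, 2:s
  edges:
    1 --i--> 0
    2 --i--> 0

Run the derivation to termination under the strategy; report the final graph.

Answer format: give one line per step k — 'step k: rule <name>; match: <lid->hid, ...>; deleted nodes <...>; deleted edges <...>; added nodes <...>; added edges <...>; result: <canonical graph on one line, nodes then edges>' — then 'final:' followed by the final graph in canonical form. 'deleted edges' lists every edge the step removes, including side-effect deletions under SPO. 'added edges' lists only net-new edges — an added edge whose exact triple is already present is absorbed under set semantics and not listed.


step 1: rule r1; match: 0->5, 1->2, 2->4, 3->12, 4->11; deleted nodes 11, 12; deleted edges (11,4,hold); (12,2,hold); added nodes (none); added edges (none); result: nodes: 1:s, 2:s, 3:s, 4:s, 5:q1, 6:q2, 7:q3, 8:dot, 10:dot edges: (1,7,i); (2,5,i); (3,6,i); (3,7,i); (4,5,i); (4,6,i); (8,3,hold); (10,1,hold)
step 2: rule r3; match: 0->7, 1->1, 2->3, 3->10, 4->8; deleted nodes 8, 10; deleted edges (8,3,hold); (10,1,hold); added nodes (none); added edges (none); result: nodes: 1:s, 2:s, 3:s, 4:s, 5:q1, 6:q2, 7:q3 edges: (1,7,i); (2,5,i); (3,6,i); (3,7,i); (4,5,i); (4,6,i)
final:
nodes: 1:s, 2:s, 3:s, 4:s, 5:q1, 6:q2, 7:q3
edges: (1,7,i); (2,5,i); (3,6,i); (3,7,i); (4,5,i); (4,6,i)


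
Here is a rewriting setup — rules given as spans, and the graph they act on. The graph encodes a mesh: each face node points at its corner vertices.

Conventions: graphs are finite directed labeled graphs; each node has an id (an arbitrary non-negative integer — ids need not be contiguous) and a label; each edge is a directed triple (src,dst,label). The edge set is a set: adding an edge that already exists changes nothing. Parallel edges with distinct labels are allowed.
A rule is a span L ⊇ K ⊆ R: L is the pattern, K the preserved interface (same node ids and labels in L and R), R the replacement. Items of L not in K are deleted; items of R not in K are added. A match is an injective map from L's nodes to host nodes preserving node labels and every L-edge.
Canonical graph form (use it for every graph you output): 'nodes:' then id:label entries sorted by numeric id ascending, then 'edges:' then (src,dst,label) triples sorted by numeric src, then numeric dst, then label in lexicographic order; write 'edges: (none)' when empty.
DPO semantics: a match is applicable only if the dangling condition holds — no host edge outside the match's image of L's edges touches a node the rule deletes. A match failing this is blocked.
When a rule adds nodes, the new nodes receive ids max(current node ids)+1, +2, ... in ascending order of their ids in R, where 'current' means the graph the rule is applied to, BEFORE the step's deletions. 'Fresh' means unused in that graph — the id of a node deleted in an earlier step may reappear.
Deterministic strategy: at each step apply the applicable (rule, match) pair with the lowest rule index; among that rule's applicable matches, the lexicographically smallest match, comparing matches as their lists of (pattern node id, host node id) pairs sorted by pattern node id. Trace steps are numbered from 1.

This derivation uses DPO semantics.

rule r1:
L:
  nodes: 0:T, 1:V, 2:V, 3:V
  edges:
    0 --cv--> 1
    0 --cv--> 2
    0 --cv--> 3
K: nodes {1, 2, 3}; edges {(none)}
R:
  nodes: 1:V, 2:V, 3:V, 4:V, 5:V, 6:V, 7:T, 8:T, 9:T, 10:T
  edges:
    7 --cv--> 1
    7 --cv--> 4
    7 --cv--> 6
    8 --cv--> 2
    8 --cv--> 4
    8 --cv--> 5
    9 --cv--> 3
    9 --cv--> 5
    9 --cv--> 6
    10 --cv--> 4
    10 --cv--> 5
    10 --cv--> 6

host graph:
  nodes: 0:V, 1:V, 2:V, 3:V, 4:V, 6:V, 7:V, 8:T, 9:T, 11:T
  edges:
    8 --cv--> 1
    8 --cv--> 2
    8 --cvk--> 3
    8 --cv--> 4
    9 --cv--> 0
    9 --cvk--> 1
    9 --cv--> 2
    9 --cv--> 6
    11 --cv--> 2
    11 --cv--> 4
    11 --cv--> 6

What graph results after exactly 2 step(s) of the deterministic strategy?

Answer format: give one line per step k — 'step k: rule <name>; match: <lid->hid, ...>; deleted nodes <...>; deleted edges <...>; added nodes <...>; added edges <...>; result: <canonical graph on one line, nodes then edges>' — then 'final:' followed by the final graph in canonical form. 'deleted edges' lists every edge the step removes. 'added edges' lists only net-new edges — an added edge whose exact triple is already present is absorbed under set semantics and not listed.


step 1: rule r1; match: 0->11, 1->2, 2->4, 3->6; deleted nodes 11; deleted edges (11,2,cv); (11,4,cv); (11,6,cv); added nodes 12, 13, 14, 15, 16, 17, 18; added edges (15,2,cv); (15,12,cv); (15,14,cv); (16,4,cv); (16,12,cv); (16,13,cv); (17,6,cv); (17,13,cv); (17,14,cv); (18,12,cv); (18,13,cv); (18,14,cv); result: nodes: 0:V, 1:V, 2:V, 3:V, 4:V, 6:V, 7:V, 8:T, 9:T, 12:V, 13:V, 14:V, 15:T, 16:T, 17:T, 18:T edges: (8,1,cv); (8,2,cv); (8,3,cvk); (8,4,cv); (9,0,cv); (9,1,cvk); (9,2,cv); (9,6,cv); (15,2,cv); (15,12,cv); (15,14,cv); (16,4,cv); (16,12,cv); (16,13,cv); (17,6,cv); (17,13,cv); (17,14,cv); (18,12,cv); (18,13,cv); (18,14,cv)
step 2: rule r1; match: 0->15, 1->2, 2->12, 3->14; deleted nodes 15; deleted edges (15,2,cv); (15,12,cv); (15,14,cv); added nodes 19, 20, 21, 22, 23, 24, 25; added edges (22,2,cv); (22,19,cv); (22,21,cv); (23,12,cv); (23,19,cv); (23,20,cv); (24,14,cv); (24,20,cv); (24,21,cv); (25,19,cv); (25,20,cv); (25,21,cv); result: nodes: 0:V, 1:V, 2:V, 3:V, 4:V, 6:V, 7:V, 8:T, 9:T, 12:V, 13:V, 14:V, 16:T, 17:T, 18:T, 19:V, 20:V, 21:V, 22:T, 23:T, 24:T, 25:T edges: (8,1,cv); (8,2,cv); (8,3,cvk); (8,4,cv); (9,0,cv); (9,1,cvk); (9,2,cv); (9,6,cv); (16,4,cv); (16,12,cv); (16,13,cv); (17,6,cv); (17,13,cv); (17,14,cv); (18,12,cv); (18,13,cv); (18,14,cv); (22,2,cv); (22,19,cv); (22,21,cv); (23,12,cv); (23,19,cv); (23,20,cv); (24,14,cv); (24,20,cv); (24,21,cv); (25,19,cv); (25,20,cv); (25,21,cv)
final:
nodes: 0:V, 1:V, 2:V, 3:V, 4:V, 6:V, 7:V, 8:T, 9:T, 12:V, 13:V, 14:V, 16:T, 17:T, 18:T, 19:V, 20:V, 21:V, 22:T, 23:T, 24:T, 25:T
edges: (8,1,cv); (8,2,cv); (8,3,cvk); (8,4,cv); (9,0,cv); (9,1,cvk); (9,2,cv); (9,6,cv); (16,4,cv); (16,12,cv); (16,13,cv); (17,6,cv); (17,13,cv); (17,14,cv); (18,12,cv); (18,13,cv); (18,14,cv); (22,2,cv); (22,19,cv); (22,21,cv); (23,12,cv); (23,19,cv); (23,20,cv); (24,14,cv); (24,20,cv); (24,21,cv); (25,19,cv); (25,20,cv); (25,21,cv)


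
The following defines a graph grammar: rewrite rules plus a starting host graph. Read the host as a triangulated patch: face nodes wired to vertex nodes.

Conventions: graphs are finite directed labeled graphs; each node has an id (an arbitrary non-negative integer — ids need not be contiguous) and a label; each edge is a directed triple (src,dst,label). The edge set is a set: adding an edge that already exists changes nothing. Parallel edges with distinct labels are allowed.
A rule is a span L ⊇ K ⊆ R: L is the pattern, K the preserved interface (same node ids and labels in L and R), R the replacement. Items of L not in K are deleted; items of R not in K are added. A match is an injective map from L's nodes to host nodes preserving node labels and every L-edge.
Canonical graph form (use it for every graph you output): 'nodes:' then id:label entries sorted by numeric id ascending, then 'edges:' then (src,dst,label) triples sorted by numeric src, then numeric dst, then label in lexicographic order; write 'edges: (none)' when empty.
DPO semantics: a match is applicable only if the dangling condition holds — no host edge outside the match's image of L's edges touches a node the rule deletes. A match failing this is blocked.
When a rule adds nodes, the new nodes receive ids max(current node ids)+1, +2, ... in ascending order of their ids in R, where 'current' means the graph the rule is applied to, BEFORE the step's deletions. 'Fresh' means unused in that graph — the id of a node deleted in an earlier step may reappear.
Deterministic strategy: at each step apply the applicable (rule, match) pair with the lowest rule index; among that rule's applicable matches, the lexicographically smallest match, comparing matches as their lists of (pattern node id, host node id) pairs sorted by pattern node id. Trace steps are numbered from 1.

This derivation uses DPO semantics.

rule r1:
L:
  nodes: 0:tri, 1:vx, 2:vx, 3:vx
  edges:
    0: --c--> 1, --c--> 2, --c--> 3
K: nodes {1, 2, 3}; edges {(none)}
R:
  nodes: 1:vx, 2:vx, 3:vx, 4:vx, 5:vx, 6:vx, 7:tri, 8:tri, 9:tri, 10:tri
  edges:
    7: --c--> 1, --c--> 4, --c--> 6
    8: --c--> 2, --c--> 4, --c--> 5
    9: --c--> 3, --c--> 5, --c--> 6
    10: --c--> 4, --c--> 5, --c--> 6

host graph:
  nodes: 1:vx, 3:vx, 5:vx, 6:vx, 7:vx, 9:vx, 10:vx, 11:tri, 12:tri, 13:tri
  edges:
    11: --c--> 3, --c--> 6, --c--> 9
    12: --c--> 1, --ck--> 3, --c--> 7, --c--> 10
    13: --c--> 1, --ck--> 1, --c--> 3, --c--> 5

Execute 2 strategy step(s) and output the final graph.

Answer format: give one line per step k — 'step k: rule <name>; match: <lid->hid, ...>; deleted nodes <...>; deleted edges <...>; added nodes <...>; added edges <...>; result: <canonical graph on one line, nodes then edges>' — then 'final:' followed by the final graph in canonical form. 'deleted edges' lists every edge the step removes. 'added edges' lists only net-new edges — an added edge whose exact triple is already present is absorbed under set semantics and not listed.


step 1: rule r1; match: 0->11, 1->3, 2->6, 3->9; deleted nodes 11; deleted edges (11,3,c); (11,6,c); (11,9,c); added nodes 14, 15, 16, 17, 18, 19, 20; added edges (17,3,c); (17,14,c); (17,16,c); (18,6,c); (18,14,c); (18,15,c); (19,9,c); (19,15,c); (19,16,c); (20,14,c); (20,15,c); (20,16,c); result: nodes: 1:vx, 3:vx, 5:vx, 6:vx, 7:vx, 9:vx, 10:vx, 12:tri, 13:tri, 14:vx, 15:vx, 16:vx, 17:tri, 18:tri, 19:tri, 20:tri edges: (12,1,c); (12,3,ck); (12,7,c); (12,10,c); (13,1,c); (13,1,ck); (13,3,c); (13,5,c); (17,3,c); (17,14,c); (17,16,c); (18,6,c); (18,14,c); (18,15,c); (19,9,c); (19,15,c); (19,16,c); (20,14,c); (20,15,c); (20,16,c)
step 2: rule r1; match: 0->17, 1->3, 2->14, 3->16; deleted nodes 17; deleted edges (17,3,c); (17,14,c); (17,16,c); added nodes 21, 22, 23, 24, 25, 26, 27; added edges (24,3,c); (24,21,c); (24,23,c); (25,14,c); (25,21,c); (25,22,c); (26,16,c); (26,22,c); (26,23,c); (27,21,c); (27,22,c); (27,23,c); result: nodes: 1:vx, 3:vx, 5:vx, 6:vx, 7:vx, 9:vx, 10:vx, 12:tri, 13:tri, 14:vx, 15:vx, 16:vx, 18:tri, 19:tri, 20:tri, 21:vx, 22:vx, 23:vx, 24:tri, 25:tri, 26:tri, 27:tri edges: (12,1,c); (12,3,ck); (12,7,c); (12,10,c); (13,1,c); (13,1,ck); (13,3,c); (13,5,c); (18,6,c); (18,14,c); (18,15,c); (19,9,c); (19,15,c); (19,16,c); (20,14,c); (20,15,c); (20,16,c); (24,3,c); (24,21,c); (24,23,c); (25,14,c); (25,21,c); (25,22,c); (26,16,c); (26,22,c); (26,23,c); (27,21,c); (27,22,c); (27,23,c)
final:
nodes: 1:vx, 3:vx, 5:vx, 6:vx, 7:vx, 9:vx, 10:vx, 12:tri, 13:tri, 14:vx, 15:vx, 16:vx, 18:tri, 19:tri, 20:tri, 21:vx, 22:vx, 23:vx, 24:tri, 25:tri, 26:tri, 27:tri
edges: (12,1,c); (12,3,ck); (12,7,c); (12,10,c); (13,1,c); (13,1,ck); (13,3,c); (13,5,c); (18,6,c); (18,14,c); (18,15,c); (19,9,c); (19,15,c); (19,16,c); (20,14,c); (20,15,c); (20,16,c); (24,3,c); (24,21,c); (24,23,c); (25,14,c); (25,21,c); (25,22,c); (26,16,c); (26,22,c); (26,23,c); (27,21,c); (27,22,c); (27,23,c)
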